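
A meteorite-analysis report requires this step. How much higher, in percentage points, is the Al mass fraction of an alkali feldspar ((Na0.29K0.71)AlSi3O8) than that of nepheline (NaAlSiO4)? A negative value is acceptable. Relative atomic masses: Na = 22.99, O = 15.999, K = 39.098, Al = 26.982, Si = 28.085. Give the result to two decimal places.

-9.13 percentage points

First mineral: 26.982 g Al in 273.656 g formula = 9.86 wt% Al.
Second mineral: 26.982 g Al in 142.053 g formula = 18.99 wt% Al.
9.86% − 18.99% gives a difference of -9.13 percentage points.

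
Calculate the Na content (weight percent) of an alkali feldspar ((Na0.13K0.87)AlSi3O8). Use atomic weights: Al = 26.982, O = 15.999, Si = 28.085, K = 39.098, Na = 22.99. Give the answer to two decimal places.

1.08 weight percent

Formula mass = 0.13×22.99 + 0.87×39.098 + 1×26.982 + 3×28.085 + 8×15.999 = 276.233 g/mol, of which 2.989 g is Na.
So Na makes up 2.989/276.233 = 0.0108 of the mass, i.e. 1.08%.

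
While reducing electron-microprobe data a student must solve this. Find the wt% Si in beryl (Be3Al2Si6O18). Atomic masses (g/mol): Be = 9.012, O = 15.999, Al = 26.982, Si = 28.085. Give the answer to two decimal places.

31.35 mass %

M(Be3Al2Si6O18) = 537.492 g/mol.
Si contributes 6 × 28.085 = 168.510 g per mole.
168.510/537.492 = 0.3135 → 31.35%.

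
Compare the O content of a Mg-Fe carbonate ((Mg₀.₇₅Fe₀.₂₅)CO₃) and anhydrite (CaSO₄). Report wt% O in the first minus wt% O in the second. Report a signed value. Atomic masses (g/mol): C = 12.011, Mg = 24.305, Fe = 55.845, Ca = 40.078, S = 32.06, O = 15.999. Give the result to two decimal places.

M((Mg₀.₇₅Fe₀.₂₅)CO₃) = 92.198 g/mol, so wt% O = 47.997/92.198 × 100 = 52.06%.
M(CaSO₄) = 136.134 g/mol, so wt% O = 63.996/136.134 × 100 = 47.01%.
52.06 − 47.01 = 5.05 pp.

5.05 percentage points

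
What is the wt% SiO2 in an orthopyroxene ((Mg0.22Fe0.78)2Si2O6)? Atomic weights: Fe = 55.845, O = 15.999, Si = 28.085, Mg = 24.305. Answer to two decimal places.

Molar mass of (Mg0.22Fe0.78)2Si2O6 = 0.44*24.305 + 1.56*55.845 + 2*28.085 + 6*15.999 = 249.976 g/mol.
Each formula unit contains 2 Si, equivalent to 2/1 = 2.0000 mol SiO2.
M(SiO2) = 1×28.085 + 2×15.999 = 60.083 g/mol.
Mass of SiO2 per formula unit = 2.0000 × 60.083 = 120.166 g.
SiO2 wt% = 120.166 / 249.976 × 100 = 48.07%.

48.07 wt%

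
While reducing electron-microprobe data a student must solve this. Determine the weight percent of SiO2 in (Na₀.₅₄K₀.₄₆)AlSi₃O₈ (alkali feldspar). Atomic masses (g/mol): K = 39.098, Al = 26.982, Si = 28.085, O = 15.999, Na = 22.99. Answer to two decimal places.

66.85 wt%

Molar mass of (Na₀.₅₄K₀.₄₆)AlSi₃O₈ = 0.54·22.99 + 0.46·39.098 + 1·26.982 + 3·28.085 + 8·15.999 = 269.629 g/mol.
Each formula unit contains 3 Si, equivalent to 3/1 = 3.0000 mol SiO2.
M(SiO2) = 1×28.085 + 2×15.999 = 60.083 g/mol.
Mass of SiO2 per formula unit = 3.0000 × 60.083 = 180.249 g.
SiO2 wt% = 180.249 / 269.629 × 100 = 66.85%.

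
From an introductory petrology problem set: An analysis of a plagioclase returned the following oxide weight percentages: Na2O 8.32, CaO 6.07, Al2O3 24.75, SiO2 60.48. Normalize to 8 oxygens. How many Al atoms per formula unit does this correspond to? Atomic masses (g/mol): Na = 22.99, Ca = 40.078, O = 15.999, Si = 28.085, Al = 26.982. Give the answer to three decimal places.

1.302 Al apfu

Na2O (M=61.979): mol = 0.13424; Na = 0.26848, O = 0.13424.
CaO (M=56.077): mol = 0.10824; Ca = 0.10824, O = 0.10824.
Al2O3 (M=101.961): mol = 0.24274; Al = 0.48548, O = 0.72822.
SiO2 (M=60.083): mol = 1.00661; Si = 1.00661, O = 2.01322.
ΣO = 2.98392; factor = 8/ΣO = 2.68104.
Al apfu = 0.48548 × 2.68104 = 1.302.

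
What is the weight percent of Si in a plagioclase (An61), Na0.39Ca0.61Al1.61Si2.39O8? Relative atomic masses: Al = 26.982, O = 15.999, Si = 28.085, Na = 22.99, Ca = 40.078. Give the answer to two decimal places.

Molar mass of Na0.39Ca0.61Al1.61Si2.39O8: 0.39×22.99 + 0.61×40.078 + 1.61×26.982 + 2.39×28.085 + 8×15.999 = 271.970 g/mol.
Mass of Si per formula unit: 2.39 × 28.085 = 67.123 g.
Weight fraction Si = 67.123 / 271.970 = 0.2468.

24.68 wt%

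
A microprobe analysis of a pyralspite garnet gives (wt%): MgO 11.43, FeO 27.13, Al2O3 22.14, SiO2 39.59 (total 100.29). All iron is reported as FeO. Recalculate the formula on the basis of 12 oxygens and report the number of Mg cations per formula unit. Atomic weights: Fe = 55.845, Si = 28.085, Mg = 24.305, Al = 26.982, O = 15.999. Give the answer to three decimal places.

1.294 Mg apfu

11.43 wt% MgO ÷ 40.304 g/mol = 0.28359 mol, giving 0.28359 Mg and 0.28359 O.
27.13 wt% FeO ÷ 71.844 g/mol = 0.37762 mol, giving 0.37762 Fe and 0.37762 O.
22.14 wt% Al2O3 ÷ 101.961 g/mol = 0.21714 mol, giving 0.43428 Al and 0.65142 O.
39.59 wt% SiO2 ÷ 60.083 g/mol = 0.65892 mol, giving 0.65892 Si and 1.31784 O.
Oxygen sums to 2.63047; scaling by 12/2.63047 = 4.56192 puts the formula on 12 O.
Mg: 0.28359 × 4.56192 = 1.294 atoms per formula unit.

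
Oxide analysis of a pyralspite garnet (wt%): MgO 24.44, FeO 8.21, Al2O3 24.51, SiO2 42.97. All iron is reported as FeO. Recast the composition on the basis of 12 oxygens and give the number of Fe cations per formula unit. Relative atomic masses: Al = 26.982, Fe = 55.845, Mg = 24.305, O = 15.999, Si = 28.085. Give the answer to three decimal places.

0.477 Fe apfu

MgO (M=40.304): mol = 0.60639; Mg = 0.60639, O = 0.60639.
FeO (M=71.844): mol = 0.11428; Fe = 0.11428, O = 0.11428.
Al2O3 (M=101.961): mol = 0.24039; Al = 0.48078, O = 0.72117.
SiO2 (M=60.083): mol = 0.71518; Si = 0.71518, O = 1.43036.
ΣO = 2.87220; factor = 12/ΣO = 4.17798.
Fe apfu = 0.11428 × 4.17798 = 0.477.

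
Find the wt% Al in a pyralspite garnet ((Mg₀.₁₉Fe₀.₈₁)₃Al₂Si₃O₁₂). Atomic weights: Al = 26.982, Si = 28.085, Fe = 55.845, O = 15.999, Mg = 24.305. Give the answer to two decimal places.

M((Mg₀.₁₉Fe₀.₈₁)₃Al₂Si₃O₁₂) = 479.764 g/mol.
Al contributes 2 × 26.982 = 53.964 g per mole.
53.964/479.764 = 0.1125 → 11.25%.

11.25 wt%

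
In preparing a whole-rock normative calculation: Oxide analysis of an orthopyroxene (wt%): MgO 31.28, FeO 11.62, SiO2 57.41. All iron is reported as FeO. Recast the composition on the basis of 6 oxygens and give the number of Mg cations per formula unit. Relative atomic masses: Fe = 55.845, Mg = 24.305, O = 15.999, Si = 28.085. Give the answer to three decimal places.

1.635 Mg apfu

31.28 wt% MgO ÷ 40.304 g/mol = 0.77610 mol, giving 0.77610 Mg and 0.77610 O.
11.62 wt% FeO ÷ 71.844 g/mol = 0.16174 mol, giving 0.16174 Fe and 0.16174 O.
57.41 wt% SiO2 ÷ 60.083 g/mol = 0.95551 mol, giving 0.95551 Si and 1.91102 O.
Oxygen sums to 2.84886; scaling by 6/2.84886 = 2.10611 puts the formula on 6 O.
Mg: 0.77610 × 2.10611 = 1.635 atoms per formula unit.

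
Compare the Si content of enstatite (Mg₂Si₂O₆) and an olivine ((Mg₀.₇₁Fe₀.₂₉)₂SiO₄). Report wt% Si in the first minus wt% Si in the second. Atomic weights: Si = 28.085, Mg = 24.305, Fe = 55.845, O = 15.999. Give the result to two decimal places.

First mineral: 56.170 g Si in 200.774 g formula = 27.98 wt% Si.
Second mineral: 28.085 g Si in 158.984 g formula = 17.67 wt% Si.
27.98% − 17.67% gives a difference of 10.31 percentage points.

10.31 percentage points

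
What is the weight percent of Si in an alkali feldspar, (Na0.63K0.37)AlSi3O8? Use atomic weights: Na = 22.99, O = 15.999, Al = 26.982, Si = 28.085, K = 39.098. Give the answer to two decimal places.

Formula mass = 0.63*22.99 + 0.37*39.098 + 1*26.982 + 3*28.085 + 8*15.999 = 268.179 g/mol, of which 84.255 g is Si.
So Si makes up 84.255/268.179 = 0.3142 of the mass, i.e. 31.42%.

31.42 mass %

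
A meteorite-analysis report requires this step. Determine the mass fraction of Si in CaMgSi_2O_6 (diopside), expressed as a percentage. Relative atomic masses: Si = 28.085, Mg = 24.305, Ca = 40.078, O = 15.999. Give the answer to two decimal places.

25.94 weight percent

Formula mass = 1×40.078 + 1×24.305 + 2×28.085 + 6×15.999 = 216.547 g/mol, of which 56.170 g is Si.
So Si makes up 56.170/216.547 = 0.2594 of the mass, i.e. 25.94%.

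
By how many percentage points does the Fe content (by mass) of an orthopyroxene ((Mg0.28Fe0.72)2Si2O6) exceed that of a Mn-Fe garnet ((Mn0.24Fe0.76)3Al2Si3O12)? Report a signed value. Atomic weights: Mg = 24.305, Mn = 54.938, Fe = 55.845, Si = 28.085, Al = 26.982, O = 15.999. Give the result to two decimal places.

7.05 percentage points

First mineral: 80.417 g Fe in 246.192 g formula = 32.66 wt% Fe.
Second mineral: 127.327 g Fe in 497.089 g formula = 25.61 wt% Fe.
32.66% − 25.61% gives a difference of 7.05 percentage points.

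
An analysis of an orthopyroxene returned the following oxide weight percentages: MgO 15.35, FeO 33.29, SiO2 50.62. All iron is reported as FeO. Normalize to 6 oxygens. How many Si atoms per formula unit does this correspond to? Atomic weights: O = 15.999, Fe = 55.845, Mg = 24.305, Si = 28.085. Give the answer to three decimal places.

MgO: 15.35/40.304 = 0.38086 mol → 0.38086 mol Mg, 0.38086 mol O.
FeO: 33.29/71.844 = 0.46337 mol → 0.46337 mol Fe, 0.46337 mol O.
SiO2: 50.62/60.083 = 0.84250 mol → 0.84250 mol Si, 1.68500 mol O.
Total oxygen = 2.52923 mol. Normalization factor = 6/2.52923 = 2.37226.
Si per 6 O = 0.84250 × 2.37226 = 1.999.

1.999 Si apfu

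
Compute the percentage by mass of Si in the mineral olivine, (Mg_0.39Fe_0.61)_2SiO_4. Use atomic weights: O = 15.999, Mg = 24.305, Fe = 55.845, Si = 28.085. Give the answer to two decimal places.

Formula mass = 0.78*24.305 + 1.22*55.845 + 1*28.085 + 4*15.999 = 179.170 g/mol, of which 28.085 g is Si.
So Si makes up 28.085/179.170 = 0.1568 of the mass, i.e. 15.68%.

15.68 mass %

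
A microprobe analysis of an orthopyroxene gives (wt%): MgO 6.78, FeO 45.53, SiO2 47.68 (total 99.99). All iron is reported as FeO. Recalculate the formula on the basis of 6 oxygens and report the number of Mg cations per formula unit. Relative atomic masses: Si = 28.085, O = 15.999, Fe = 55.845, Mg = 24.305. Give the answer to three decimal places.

0.422 Mg apfu

MgO: 6.78/40.304 = 0.16822 mol → 0.16822 mol Mg, 0.16822 mol O.
FeO: 45.53/71.844 = 0.63373 mol → 0.63373 mol Fe, 0.63373 mol O.
SiO2: 47.68/60.083 = 0.79357 mol → 0.79357 mol Si, 1.58714 mol O.
Total oxygen = 2.38909 mol. Normalization factor = 6/2.38909 = 2.51142.
Mg per 6 O = 0.16822 × 2.51142 = 0.422.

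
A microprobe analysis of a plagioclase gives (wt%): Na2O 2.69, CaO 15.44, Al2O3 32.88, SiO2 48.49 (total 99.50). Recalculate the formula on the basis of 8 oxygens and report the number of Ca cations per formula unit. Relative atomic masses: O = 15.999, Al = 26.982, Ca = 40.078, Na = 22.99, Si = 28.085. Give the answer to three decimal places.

2.69 wt% Na2O ÷ 61.979 g/mol = 0.04340 mol, giving 0.08680 Na and 0.04340 O.
15.44 wt% CaO ÷ 56.077 g/mol = 0.27534 mol, giving 0.27534 Ca and 0.27534 O.
32.88 wt% Al2O3 ÷ 101.961 g/mol = 0.32248 mol, giving 0.64496 Al and 0.96744 O.
48.49 wt% SiO2 ÷ 60.083 g/mol = 0.80705 mol, giving 0.80705 Si and 1.61410 O.
Oxygen sums to 2.90028; scaling by 8/2.90028 = 2.75835 puts the formula on 8 O.
Ca: 0.27534 × 2.75835 = 0.759 atoms per formula unit.

0.759 Ca apfu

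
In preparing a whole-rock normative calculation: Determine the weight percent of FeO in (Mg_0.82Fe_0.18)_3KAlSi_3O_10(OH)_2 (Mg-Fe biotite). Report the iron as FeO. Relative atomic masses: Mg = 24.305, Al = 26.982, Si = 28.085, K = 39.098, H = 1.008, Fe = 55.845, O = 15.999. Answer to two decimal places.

Formula mass = 434.286 g/mol.
0.54 Fe → 0.5400 mol FeO per formula unit; M(FeO) = 71.844, so FeO mass = 38.796 g.
38.796/434.286 × 100 = 8.93 wt%.

8.93 wt%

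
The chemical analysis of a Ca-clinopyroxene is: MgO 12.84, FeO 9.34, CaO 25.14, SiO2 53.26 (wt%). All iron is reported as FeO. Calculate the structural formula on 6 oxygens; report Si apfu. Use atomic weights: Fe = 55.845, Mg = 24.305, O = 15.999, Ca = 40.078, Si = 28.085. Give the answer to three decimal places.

12.84 wt% MgO ÷ 40.304 g/mol = 0.31858 mol, giving 0.31858 Mg and 0.31858 O.
9.34 wt% FeO ÷ 71.844 g/mol = 0.13000 mol, giving 0.13000 Fe and 0.13000 O.
25.14 wt% CaO ÷ 56.077 g/mol = 0.44831 mol, giving 0.44831 Ca and 0.44831 O.
53.26 wt% SiO2 ÷ 60.083 g/mol = 0.88644 mol, giving 0.88644 Si and 1.77288 O.
Oxygen sums to 2.66977; scaling by 6/2.66977 = 2.24738 puts the formula on 6 O.
Si: 0.88644 × 2.24738 = 1.992 atoms per formula unit.

1.992 Si apfu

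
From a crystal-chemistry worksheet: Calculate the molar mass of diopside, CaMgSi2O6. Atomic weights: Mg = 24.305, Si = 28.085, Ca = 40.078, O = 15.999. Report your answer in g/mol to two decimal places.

216.55 g/mol

M = 1*40.078 + 1*24.305 + 2*28.085 + 6*15.999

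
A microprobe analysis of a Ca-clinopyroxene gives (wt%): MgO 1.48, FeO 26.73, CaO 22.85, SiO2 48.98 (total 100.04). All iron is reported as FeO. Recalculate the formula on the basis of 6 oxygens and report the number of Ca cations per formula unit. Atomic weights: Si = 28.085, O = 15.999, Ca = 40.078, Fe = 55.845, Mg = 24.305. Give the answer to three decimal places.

0.999 Ca apfu

MgO (M=40.304): mol = 0.03672; Mg = 0.03672, O = 0.03672.
FeO (M=71.844): mol = 0.37206; Fe = 0.37206, O = 0.37206.
CaO (M=56.077): mol = 0.40748; Ca = 0.40748, O = 0.40748.
SiO2 (M=60.083): mol = 0.81521; Si = 0.81521, O = 1.63042.
ΣO = 2.44668; factor = 6/ΣO = 2.45230.
Ca apfu = 0.40748 × 2.45230 = 0.999.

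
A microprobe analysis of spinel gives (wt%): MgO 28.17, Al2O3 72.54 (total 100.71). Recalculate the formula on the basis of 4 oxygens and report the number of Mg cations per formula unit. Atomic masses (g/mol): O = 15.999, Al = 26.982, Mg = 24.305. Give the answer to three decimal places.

0.987 Mg apfu

MgO (M=40.304): mol = 0.69894; Mg = 0.69894, O = 0.69894.
Al2O3 (M=101.961): mol = 0.71145; Al = 1.42290, O = 2.13435.
ΣO = 2.83329; factor = 4/ΣO = 1.41179.
Mg apfu = 0.69894 × 1.41179 = 0.987.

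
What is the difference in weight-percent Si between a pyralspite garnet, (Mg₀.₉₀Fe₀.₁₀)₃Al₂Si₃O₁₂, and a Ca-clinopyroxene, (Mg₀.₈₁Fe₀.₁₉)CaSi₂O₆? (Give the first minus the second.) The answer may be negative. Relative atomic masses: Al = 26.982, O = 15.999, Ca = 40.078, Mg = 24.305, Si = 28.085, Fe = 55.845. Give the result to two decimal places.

First mineral: 84.255 g Si in 412.584 g formula = 20.42 wt% Si.
Second mineral: 56.170 g Si in 222.540 g formula = 25.24 wt% Si.
20.42% − 25.24% gives a difference of -4.82 percentage points.

-4.82 percentage points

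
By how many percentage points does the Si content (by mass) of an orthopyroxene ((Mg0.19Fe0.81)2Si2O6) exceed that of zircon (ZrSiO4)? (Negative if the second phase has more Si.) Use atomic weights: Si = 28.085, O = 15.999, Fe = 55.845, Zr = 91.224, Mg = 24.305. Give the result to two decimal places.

Si in (Mg0.19Fe0.81)2Si2O6: molar mass 251.869 g/mol; 2×28.085 = 56.170 g → 22.30 wt%.
Si in ZrSiO4: molar mass 183.305 g/mol; 1×28.085 = 28.085 g → 15.32 wt%.
Difference = 22.30 − 15.32 = 6.98 percentage points.

6.98 percentage points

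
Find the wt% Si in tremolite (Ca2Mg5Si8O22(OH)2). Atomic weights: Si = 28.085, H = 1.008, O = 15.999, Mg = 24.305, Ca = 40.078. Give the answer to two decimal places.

27.66 weight percent

Molar mass of Ca2Mg5Si8O22(OH)2: 2×40.078 + 5×24.305 + 8×28.085 + 24×15.999 + 2×1.008 = 812.353 g/mol.
Mass of Si per formula unit: 8 × 28.085 = 224.680 g.
Weight fraction Si = 224.680 / 812.353 = 0.2766.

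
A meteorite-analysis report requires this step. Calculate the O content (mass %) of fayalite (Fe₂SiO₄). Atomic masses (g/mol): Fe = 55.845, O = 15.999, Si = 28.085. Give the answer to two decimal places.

Molar mass of Fe₂SiO₄: 2*55.845 + 1*28.085 + 4*15.999 = 203.771 g/mol.
Mass of O per formula unit: 4 × 15.999 = 63.996 g.
Weight fraction O = 63.996 / 203.771 = 0.3141.

31.41 mass %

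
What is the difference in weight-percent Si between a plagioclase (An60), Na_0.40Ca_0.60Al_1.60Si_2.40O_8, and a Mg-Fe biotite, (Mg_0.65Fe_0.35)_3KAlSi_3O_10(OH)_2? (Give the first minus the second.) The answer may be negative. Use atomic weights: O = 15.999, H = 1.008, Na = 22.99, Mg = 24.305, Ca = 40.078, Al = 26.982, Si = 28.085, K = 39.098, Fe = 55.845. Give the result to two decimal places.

6.09 percentage points

M(Na_0.40Ca_0.60Al_1.60Si_2.40O_8) = 271.810 g/mol, so wt% Si = 67.404/271.810 × 100 = 24.80%.
M((Mg_0.65Fe_0.35)_3KAlSi_3O_10(OH)_2) = 450.371 g/mol, so wt% Si = 84.255/450.371 × 100 = 18.71%.
24.80 − 18.71 = 6.09 pp.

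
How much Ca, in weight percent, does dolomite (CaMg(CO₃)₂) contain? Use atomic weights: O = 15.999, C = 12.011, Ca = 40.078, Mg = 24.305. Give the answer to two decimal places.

M(CaMg(CO₃)₂) = 184.399 g/mol.
Ca contributes 1 × 40.078 = 40.078 g per mole.
40.078/184.399 = 0.2173 → 21.73%.

21.73 weight percent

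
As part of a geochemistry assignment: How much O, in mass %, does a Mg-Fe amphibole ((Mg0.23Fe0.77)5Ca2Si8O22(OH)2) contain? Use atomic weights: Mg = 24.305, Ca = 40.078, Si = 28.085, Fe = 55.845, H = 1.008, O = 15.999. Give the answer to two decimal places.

41.12 mass %

Formula mass = 1.15*24.305 + 3.85*55.845 + 2*40.078 + 8*28.085 + 24*15.999 + 2*1.008 = 933.782 g/mol, of which 383.976 g is O.
So O makes up 383.976/933.782 = 0.4112 of the mass, i.e. 41.12%.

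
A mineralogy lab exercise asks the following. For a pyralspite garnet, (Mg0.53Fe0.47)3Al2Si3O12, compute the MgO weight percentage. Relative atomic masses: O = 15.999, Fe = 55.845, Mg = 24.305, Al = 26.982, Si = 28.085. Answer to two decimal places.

M((Mg0.53Fe0.47)3Al2Si3O12) = 447.593 g/mol; M(MgO) = 40.304 g/mol.
Moles MgO per formula unit = 1.59 Mg ÷ 1 = 1.5900.
MgO fraction = (1.5900 × 40.304) / 447.593 = 64.083/447.593 = 0.1432.

14.32 wt%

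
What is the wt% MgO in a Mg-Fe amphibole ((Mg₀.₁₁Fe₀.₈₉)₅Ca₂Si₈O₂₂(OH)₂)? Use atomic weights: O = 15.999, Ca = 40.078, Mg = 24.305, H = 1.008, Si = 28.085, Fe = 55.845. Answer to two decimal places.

2.33 wt%

M((Mg₀.₁₁Fe₀.₈₉)₅Ca₂Si₈O₂₂(OH)₂) = 952.706 g/mol; M(MgO) = 40.304 g/mol.
Moles MgO per formula unit = 0.55 Mg ÷ 1 = 0.5500.
MgO fraction = (0.5500 × 40.304) / 952.706 = 22.167/952.706 = 0.0233.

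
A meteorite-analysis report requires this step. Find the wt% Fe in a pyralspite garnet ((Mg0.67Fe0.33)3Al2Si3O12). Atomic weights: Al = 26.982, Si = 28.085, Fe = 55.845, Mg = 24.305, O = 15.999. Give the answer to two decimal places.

12.73 weight percent

Molar mass of (Mg0.67Fe0.33)3Al2Si3O12: 2.01×24.305 + 0.99×55.845 + 2×26.982 + 3×28.085 + 12×15.999 = 434.347 g/mol.
Mass of Fe per formula unit: 0.99 × 55.845 = 55.287 g.
Weight fraction Fe = 55.287 / 434.347 = 0.1273.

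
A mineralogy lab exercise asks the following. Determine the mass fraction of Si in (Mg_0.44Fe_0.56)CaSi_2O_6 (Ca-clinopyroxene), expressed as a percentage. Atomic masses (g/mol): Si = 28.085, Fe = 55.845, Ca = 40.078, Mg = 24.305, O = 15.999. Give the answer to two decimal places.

23.98 wt%

Formula mass = 0.44×24.305 + 0.56×55.845 + 1×40.078 + 2×28.085 + 6×15.999 = 234.209 g/mol, of which 56.170 g is Si.
So Si makes up 56.170/234.209 = 0.2398 of the mass, i.e. 23.98%.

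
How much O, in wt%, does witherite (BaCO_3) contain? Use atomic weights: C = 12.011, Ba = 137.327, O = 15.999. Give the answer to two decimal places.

24.32 wt%

Molar mass of BaCO_3: 1·137.327 + 1·12.011 + 3·15.999 = 197.335 g/mol.
Mass of O per formula unit: 3 × 15.999 = 47.997 g.
Weight fraction O = 47.997 / 197.335 = 0.2432.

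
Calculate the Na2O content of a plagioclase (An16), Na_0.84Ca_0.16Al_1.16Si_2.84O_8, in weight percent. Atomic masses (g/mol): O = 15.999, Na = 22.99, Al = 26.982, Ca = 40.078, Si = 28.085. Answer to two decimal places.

Formula mass = 264.777 g/mol.
0.84 Na → 0.4200 mol Na2O per formula unit; M(Na2O) = 61.979, so Na2O mass = 26.031 g.
26.031/264.777 × 100 = 9.83 wt%.

9.83 wt%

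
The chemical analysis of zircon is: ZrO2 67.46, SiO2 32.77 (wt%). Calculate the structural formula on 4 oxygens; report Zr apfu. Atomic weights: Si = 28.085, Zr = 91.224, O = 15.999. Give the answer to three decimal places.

ZrO2 (M=123.222): mol = 0.54747; Zr = 0.54747, O = 1.09494.
SiO2 (M=60.083): mol = 0.54541; Si = 0.54541, O = 1.09082.
ΣO = 2.18576; factor = 4/ΣO = 1.83003.
Zr apfu = 0.54747 × 1.83003 = 1.002.

1.002 Zr apfu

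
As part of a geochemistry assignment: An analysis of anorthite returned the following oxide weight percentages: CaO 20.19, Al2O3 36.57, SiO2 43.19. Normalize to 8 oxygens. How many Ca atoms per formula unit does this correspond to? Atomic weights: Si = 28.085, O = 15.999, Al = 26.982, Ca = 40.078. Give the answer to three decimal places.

20.19 wt% CaO ÷ 56.077 g/mol = 0.36004 mol, giving 0.36004 Ca and 0.36004 O.
36.57 wt% Al2O3 ÷ 101.961 g/mol = 0.35867 mol, giving 0.71734 Al and 1.07601 O.
43.19 wt% SiO2 ÷ 60.083 g/mol = 0.71884 mol, giving 0.71884 Si and 1.43768 O.
Oxygen sums to 2.87373; scaling by 8/2.87373 = 2.78384 puts the formula on 8 O.
Ca: 0.36004 × 2.78384 = 1.002 atoms per formula unit.

1.002 Ca apfu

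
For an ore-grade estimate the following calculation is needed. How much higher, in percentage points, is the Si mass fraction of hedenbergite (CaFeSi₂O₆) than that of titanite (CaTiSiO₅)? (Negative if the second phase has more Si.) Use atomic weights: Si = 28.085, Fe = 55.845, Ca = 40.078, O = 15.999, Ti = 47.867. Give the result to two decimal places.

First mineral: 56.170 g Si in 248.087 g formula = 22.64 wt% Si.
Second mineral: 28.085 g Si in 196.025 g formula = 14.33 wt% Si.
22.64% − 14.33% gives a difference of 8.31 percentage points.

8.31 percentage points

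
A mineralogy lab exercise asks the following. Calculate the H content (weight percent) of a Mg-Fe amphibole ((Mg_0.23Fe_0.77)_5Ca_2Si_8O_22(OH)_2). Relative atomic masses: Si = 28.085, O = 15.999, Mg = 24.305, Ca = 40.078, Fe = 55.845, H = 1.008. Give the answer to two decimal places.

Formula mass = 1.15·24.305 + 3.85·55.845 + 2·40.078 + 8·28.085 + 24·15.999 + 2·1.008 = 933.782 g/mol, of which 2.016 g is H.
So H makes up 2.016/933.782 = 0.0022 of the mass, i.e. 0.22%.

0.22 weight percent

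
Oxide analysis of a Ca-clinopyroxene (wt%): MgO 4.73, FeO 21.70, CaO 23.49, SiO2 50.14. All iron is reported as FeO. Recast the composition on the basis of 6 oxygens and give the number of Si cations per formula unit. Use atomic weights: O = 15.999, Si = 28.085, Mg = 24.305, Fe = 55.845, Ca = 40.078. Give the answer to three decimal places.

4.73 wt% MgO ÷ 40.304 g/mol = 0.11736 mol, giving 0.11736 Mg and 0.11736 O.
21.70 wt% FeO ÷ 71.844 g/mol = 0.30204 mol, giving 0.30204 Fe and 0.30204 O.
23.49 wt% CaO ÷ 56.077 g/mol = 0.41889 mol, giving 0.41889 Ca and 0.41889 O.
50.14 wt% SiO2 ÷ 60.083 g/mol = 0.83451 mol, giving 0.83451 Si and 1.66902 O.
Oxygen sums to 2.50731; scaling by 6/2.50731 = 2.39300 puts the formula on 6 O.
Si: 0.83451 × 2.39300 = 1.997 atoms per formula unit.

1.997 Si apfu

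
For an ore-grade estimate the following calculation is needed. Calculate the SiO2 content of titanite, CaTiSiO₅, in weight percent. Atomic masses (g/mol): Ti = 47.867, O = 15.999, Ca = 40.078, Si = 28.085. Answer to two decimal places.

Formula mass = 196.025 g/mol.
1 Si → 1.0000 mol SiO2 per formula unit; M(SiO2) = 60.083, so SiO2 mass = 60.083 g.
60.083/196.025 × 100 = 30.65 wt%.

30.65 wt%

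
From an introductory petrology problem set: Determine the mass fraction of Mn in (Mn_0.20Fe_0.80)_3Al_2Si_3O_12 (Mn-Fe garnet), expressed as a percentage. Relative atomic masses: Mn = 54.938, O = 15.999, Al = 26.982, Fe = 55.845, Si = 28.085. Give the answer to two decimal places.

M((Mn_0.20Fe_0.80)_3Al_2Si_3O_12) = 497.198 g/mol.
Mn contributes 0.60 × 54.938 = 32.963 g per mole.
32.963/497.198 = 0.0663 → 6.63%.

6.63 mass %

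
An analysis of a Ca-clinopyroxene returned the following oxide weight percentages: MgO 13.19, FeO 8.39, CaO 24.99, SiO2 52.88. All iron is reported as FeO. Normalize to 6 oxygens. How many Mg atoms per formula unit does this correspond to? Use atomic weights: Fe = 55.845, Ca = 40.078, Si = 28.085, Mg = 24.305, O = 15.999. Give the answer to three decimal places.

MgO: 13.19/40.304 = 0.32726 mol → 0.32726 mol Mg, 0.32726 mol O.
FeO: 8.39/71.844 = 0.11678 mol → 0.11678 mol Fe, 0.11678 mol O.
CaO: 24.99/56.077 = 0.44564 mol → 0.44564 mol Ca, 0.44564 mol O.
SiO2: 52.88/60.083 = 0.88012 mol → 0.88012 mol Si, 1.76024 mol O.
Total oxygen = 2.64992 mol. Normalization factor = 6/2.64992 = 2.26422.
Mg per 6 O = 0.32726 × 2.26422 = 0.741.

0.741 Mg apfu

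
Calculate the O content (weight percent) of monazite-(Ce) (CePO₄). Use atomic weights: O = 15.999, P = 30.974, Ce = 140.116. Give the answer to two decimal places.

M(CePO₄) = 235.086 g/mol.
O contributes 4 × 15.999 = 63.996 g per mole.
63.996/235.086 = 0.2722 → 27.22%.

27.22 weight percent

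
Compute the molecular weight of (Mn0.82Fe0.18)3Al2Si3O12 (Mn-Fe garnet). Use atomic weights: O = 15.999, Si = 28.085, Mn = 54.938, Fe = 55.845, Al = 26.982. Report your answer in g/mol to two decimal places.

M = 2.46·54.938 + 0.54·55.845 + 2·26.982 + 3·28.085 + 12·15.999

495.51 g/mol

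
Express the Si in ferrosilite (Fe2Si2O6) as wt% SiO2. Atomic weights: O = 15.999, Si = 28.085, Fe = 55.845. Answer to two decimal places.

M(Fe2Si2O6) = 263.854 g/mol; M(SiO2) = 60.083 g/mol.
Moles SiO2 per formula unit = 2 Si ÷ 1 = 2.0000.
SiO2 fraction = (2.0000 × 60.083) / 263.854 = 120.166/263.854 = 0.4554.

45.54 wt%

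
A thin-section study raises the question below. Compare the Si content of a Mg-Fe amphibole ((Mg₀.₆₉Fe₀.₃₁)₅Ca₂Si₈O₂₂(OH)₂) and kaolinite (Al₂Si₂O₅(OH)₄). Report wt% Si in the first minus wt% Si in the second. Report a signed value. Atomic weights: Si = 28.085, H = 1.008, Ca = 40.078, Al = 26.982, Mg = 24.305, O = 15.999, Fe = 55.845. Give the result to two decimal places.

Si in (Mg₀.₆₉Fe₀.₃₁)₅Ca₂Si₈O₂₂(OH)₂: molar mass 861.240 g/mol; 8×28.085 = 224.680 g → 26.09 wt%.
Si in Al₂Si₂O₅(OH)₄: molar mass 258.157 g/mol; 2×28.085 = 56.170 g → 21.76 wt%.
Difference = 26.09 − 21.76 = 4.33 percentage points.

4.33 percentage points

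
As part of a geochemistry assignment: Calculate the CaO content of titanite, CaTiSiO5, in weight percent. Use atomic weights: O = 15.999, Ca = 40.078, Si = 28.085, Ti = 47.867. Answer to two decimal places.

28.61 wt%

Formula mass = 196.025 g/mol.
1 Ca → 1.0000 mol CaO per formula unit; M(CaO) = 56.077, so CaO mass = 56.077 g.
56.077/196.025 × 100 = 28.61 wt%.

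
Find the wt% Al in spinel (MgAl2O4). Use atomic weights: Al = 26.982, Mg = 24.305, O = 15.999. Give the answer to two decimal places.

Molar mass of MgAl2O4: 1·24.305 + 2·26.982 + 4·15.999 = 142.265 g/mol.
Mass of Al per formula unit: 2 × 26.982 = 53.964 g.
Weight fraction Al = 53.964 / 142.265 = 0.3793.

37.93 weight percent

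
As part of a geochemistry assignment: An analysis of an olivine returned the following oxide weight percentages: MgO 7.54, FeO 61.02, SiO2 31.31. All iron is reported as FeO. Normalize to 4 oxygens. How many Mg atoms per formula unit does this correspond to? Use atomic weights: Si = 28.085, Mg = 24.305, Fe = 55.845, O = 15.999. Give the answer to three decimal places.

MgO: 7.54/40.304 = 0.18708 mol → 0.18708 mol Mg, 0.18708 mol O.
FeO: 61.02/71.844 = 0.84934 mol → 0.84934 mol Fe, 0.84934 mol O.
SiO2: 31.31/60.083 = 0.52111 mol → 0.52111 mol Si, 1.04222 mol O.
Total oxygen = 2.07864 mol. Normalization factor = 4/2.07864 = 1.92434.
Mg per 4 O = 0.18708 × 1.92434 = 0.360.

0.360 Mg apfu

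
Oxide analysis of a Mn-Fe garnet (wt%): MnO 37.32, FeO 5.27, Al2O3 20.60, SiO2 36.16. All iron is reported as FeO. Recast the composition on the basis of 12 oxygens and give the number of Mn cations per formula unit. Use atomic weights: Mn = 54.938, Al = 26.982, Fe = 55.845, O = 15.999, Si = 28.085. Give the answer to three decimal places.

MnO: 37.32/70.937 = 0.52610 mol → 0.52610 mol Mn, 0.52610 mol O.
FeO: 5.27/71.844 = 0.07335 mol → 0.07335 mol Fe, 0.07335 mol O.
Al2O3: 20.60/101.961 = 0.20204 mol → 0.40408 mol Al, 0.60612 mol O.
SiO2: 36.16/60.083 = 0.60183 mol → 0.60183 mol Si, 1.20366 mol O.
Total oxygen = 2.40923 mol. Normalization factor = 12/2.40923 = 4.98084.
Mn per 12 O = 0.52610 × 4.98084 = 2.620.

2.620 Mn apfu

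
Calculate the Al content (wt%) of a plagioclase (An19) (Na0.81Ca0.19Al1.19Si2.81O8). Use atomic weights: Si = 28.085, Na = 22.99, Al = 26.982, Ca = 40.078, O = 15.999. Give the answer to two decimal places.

Molar mass of Na0.81Ca0.19Al1.19Si2.81O8: 0.81*22.99 + 0.19*40.078 + 1.19*26.982 + 2.81*28.085 + 8*15.999 = 265.256 g/mol.
Mass of Al per formula unit: 1.19 × 26.982 = 32.109 g.
Weight fraction Al = 32.109 / 265.256 = 0.1210.

12.10 wt%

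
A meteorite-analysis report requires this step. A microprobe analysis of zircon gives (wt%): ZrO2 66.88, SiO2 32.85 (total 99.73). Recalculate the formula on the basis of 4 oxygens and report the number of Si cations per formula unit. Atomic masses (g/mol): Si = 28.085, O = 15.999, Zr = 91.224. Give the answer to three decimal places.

1.004 Si apfu

66.88 wt% ZrO2 ÷ 123.222 g/mol = 0.54276 mol, giving 0.54276 Zr and 1.08552 O.
32.85 wt% SiO2 ÷ 60.083 g/mol = 0.54674 mol, giving 0.54674 Si and 1.09348 O.
Oxygen sums to 2.17900; scaling by 4/2.17900 = 1.83570 puts the formula on 4 O.
Si: 0.54674 × 1.83570 = 1.004 atoms per formula unit.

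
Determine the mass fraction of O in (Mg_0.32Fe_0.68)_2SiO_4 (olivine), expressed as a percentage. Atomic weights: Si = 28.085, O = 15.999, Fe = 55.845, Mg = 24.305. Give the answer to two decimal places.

M((Mg_0.32Fe_0.68)_2SiO_4) = 183.585 g/mol.
O contributes 4 × 15.999 = 63.996 g per mole.
63.996/183.585 = 0.3486 → 34.86%.

34.86 weight percent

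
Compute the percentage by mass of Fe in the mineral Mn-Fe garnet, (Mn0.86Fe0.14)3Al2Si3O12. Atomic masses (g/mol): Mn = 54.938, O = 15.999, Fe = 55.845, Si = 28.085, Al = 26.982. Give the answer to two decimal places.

4.73 wt%

M((Mn0.86Fe0.14)3Al2Si3O12) = 495.402 g/mol.
Fe contributes 0.42 × 55.845 = 23.455 g per mole.
23.455/495.402 = 0.0473 → 4.73%.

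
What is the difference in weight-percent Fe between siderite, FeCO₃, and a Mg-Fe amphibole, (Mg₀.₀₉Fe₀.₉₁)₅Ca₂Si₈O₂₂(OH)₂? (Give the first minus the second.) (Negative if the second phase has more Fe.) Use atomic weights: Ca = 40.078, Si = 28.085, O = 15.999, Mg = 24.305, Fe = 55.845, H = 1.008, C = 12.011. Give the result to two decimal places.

M(FeCO₃) = 115.853 g/mol, so wt% Fe = 55.845/115.853 × 100 = 48.20%.
M((Mg₀.₀₉Fe₀.₉₁)₅Ca₂Si₈O₂₂(OH)₂) = 955.860 g/mol, so wt% Fe = 254.095/955.860 × 100 = 26.58%.
48.20 − 26.58 = 21.62 pp.

21.62 percentage points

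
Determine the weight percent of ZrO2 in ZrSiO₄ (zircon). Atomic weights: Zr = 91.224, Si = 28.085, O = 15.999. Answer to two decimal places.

M(ZrSiO₄) = 183.305 g/mol; M(ZrO2) = 123.222 g/mol.
Moles ZrO2 per formula unit = 1 Zr ÷ 1 = 1.0000.
ZrO2 fraction = (1.0000 × 123.222) / 183.305 = 123.222/183.305 = 0.6722.

67.22 wt%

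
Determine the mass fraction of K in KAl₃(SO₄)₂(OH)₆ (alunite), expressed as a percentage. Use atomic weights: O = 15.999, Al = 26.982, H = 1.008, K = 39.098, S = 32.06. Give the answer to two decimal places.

Molar mass of KAl₃(SO₄)₂(OH)₆: 1×39.098 + 3×26.982 + 2×32.06 + 14×15.999 + 6×1.008 = 414.198 g/mol.
Mass of K per formula unit: 1 × 39.098 = 39.098 g.
Weight fraction K = 39.098 / 414.198 = 0.0944.

9.44 weight percent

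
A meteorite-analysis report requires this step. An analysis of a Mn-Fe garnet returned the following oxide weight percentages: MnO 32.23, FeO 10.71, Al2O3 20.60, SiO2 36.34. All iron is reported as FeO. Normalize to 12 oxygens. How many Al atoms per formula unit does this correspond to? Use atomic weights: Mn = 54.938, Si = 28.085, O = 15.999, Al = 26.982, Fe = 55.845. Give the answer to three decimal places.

2.004 Al apfu

MnO (M=70.937): mol = 0.45435; Mn = 0.45435, O = 0.45435.
FeO (M=71.844): mol = 0.14907; Fe = 0.14907, O = 0.14907.
Al2O3 (M=101.961): mol = 0.20204; Al = 0.40408, O = 0.60612.
SiO2 (M=60.083): mol = 0.60483; Si = 0.60483, O = 1.20966.
ΣO = 2.41920; factor = 12/ΣO = 4.96032.
Al apfu = 0.40408 × 4.96032 = 2.004.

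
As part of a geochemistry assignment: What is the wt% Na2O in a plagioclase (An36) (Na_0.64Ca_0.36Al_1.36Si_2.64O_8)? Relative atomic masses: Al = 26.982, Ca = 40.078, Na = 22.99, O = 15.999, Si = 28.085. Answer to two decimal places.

Molar mass of Na_0.64Ca_0.36Al_1.36Si_2.64O_8 = 0.64·22.99 + 0.36·40.078 + 1.36·26.982 + 2.64·28.085 + 8·15.999 = 267.974 g/mol.
Each formula unit contains 0.64 Na, equivalent to 0.64/2 = 0.3200 mol Na2O.
M(Na2O) = 2×22.99 + 1×15.999 = 61.979 g/mol.
Mass of Na2O per formula unit = 0.3200 × 61.979 = 19.833 g.
Na2O wt% = 19.833 / 267.974 × 100 = 7.40%.

7.40 wt%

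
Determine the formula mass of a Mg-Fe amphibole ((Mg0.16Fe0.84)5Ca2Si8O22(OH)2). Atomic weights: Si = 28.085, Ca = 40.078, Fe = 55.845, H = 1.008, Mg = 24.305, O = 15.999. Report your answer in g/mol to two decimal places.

M = 0.80(24.305) + 4.20(55.845) + 2(40.078) + 8(28.085) + 24(15.999) + 2(1.008)

944.82 g/mol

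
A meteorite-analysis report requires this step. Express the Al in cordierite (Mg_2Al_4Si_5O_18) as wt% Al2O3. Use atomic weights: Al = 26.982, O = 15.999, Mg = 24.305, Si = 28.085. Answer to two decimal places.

M(Mg_2Al_4Si_5O_18) = 584.945 g/mol; M(Al2O3) = 101.961 g/mol.
Moles Al2O3 per formula unit = 4 Al ÷ 2 = 2.0000.
Al2O3 fraction = (2.0000 × 101.961) / 584.945 = 203.922/584.945 = 0.3486.

34.86 wt%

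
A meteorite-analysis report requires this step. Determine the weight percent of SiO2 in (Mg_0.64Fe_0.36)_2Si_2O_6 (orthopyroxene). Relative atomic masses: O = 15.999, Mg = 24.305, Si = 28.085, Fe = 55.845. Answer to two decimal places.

53.77 wt%

Molar mass of (Mg_0.64Fe_0.36)_2Si_2O_6 = 1.28*24.305 + 0.72*55.845 + 2*28.085 + 6*15.999 = 223.483 g/mol.
Each formula unit contains 2 Si, equivalent to 2/1 = 2.0000 mol SiO2.
M(SiO2) = 1×28.085 + 2×15.999 = 60.083 g/mol.
Mass of SiO2 per formula unit = 2.0000 × 60.083 = 120.166 g.
SiO2 wt% = 120.166 / 223.483 × 100 = 53.77%.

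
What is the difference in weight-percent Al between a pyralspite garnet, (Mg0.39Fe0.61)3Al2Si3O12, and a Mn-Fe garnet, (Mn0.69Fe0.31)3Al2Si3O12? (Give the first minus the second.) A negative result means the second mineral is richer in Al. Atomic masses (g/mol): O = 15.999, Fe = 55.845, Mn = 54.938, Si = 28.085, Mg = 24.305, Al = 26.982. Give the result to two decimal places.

M((Mg0.39Fe0.61)3Al2Si3O12) = 460.840 g/mol, so wt% Al = 53.964/460.840 × 100 = 11.71%.
M((Mn0.69Fe0.31)3Al2Si3O12) = 495.865 g/mol, so wt% Al = 53.964/495.865 × 100 = 10.88%.
11.71 − 10.88 = 0.83 pp.

0.83 percentage points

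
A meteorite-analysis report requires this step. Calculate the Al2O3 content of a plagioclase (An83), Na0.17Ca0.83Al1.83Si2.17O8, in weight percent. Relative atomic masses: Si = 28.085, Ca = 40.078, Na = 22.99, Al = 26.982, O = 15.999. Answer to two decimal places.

Molar mass of Na0.17Ca0.83Al1.83Si2.17O8 = 0.17×22.99 + 0.83×40.078 + 1.83×26.982 + 2.17×28.085 + 8×15.999 = 275.487 g/mol.
Each formula unit contains 1.83 Al, equivalent to 1.83/2 = 0.9150 mol Al2O3.
M(Al2O3) = 2×26.982 + 3×15.999 = 101.961 g/mol.
Mass of Al2O3 per formula unit = 0.9150 × 101.961 = 93.294 g.
Al2O3 wt% = 93.294 / 275.487 × 100 = 33.87%.

33.87 wt%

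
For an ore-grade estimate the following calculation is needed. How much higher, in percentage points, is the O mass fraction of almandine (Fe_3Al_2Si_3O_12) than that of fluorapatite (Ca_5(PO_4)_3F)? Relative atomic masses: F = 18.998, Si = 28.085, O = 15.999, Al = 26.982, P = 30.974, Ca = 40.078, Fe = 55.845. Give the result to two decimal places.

0.50 percentage points

First mineral: 191.988 g O in 497.742 g formula = 38.57 wt% O.
Second mineral: 191.988 g O in 504.298 g formula = 38.07 wt% O.
38.57% − 38.07% gives a difference of 0.50 percentage points.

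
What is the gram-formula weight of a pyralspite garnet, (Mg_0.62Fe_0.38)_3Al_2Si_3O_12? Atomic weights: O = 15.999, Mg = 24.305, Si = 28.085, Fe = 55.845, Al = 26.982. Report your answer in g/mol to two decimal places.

M = 1.86(24.305) + 1.14(55.845) + 2(26.982) + 3(28.085) + 12(15.999)

439.08 g/mol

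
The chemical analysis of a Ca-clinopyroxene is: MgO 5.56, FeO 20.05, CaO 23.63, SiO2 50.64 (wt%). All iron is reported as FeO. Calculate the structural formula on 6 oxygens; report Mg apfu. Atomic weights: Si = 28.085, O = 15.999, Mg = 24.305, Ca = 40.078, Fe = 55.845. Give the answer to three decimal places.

5.56 wt% MgO ÷ 40.304 g/mol = 0.13795 mol, giving 0.13795 Mg and 0.13795 O.
20.05 wt% FeO ÷ 71.844 g/mol = 0.27908 mol, giving 0.27908 Fe and 0.27908 O.
23.63 wt% CaO ÷ 56.077 g/mol = 0.42138 mol, giving 0.42138 Ca and 0.42138 O.
50.64 wt% SiO2 ÷ 60.083 g/mol = 0.84283 mol, giving 0.84283 Si and 1.68566 O.
Oxygen sums to 2.52407; scaling by 6/2.52407 = 2.37711 puts the formula on 6 O.
Mg: 0.13795 × 2.37711 = 0.328 atoms per formula unit.

0.328 Mg apfu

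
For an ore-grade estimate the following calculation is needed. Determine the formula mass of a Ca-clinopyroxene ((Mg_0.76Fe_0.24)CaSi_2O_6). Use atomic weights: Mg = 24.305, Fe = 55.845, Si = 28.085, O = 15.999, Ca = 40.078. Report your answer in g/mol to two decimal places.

224.12 g/mol

M = 0.76(24.305) + 0.24(55.845) + 1(40.078) + 2(28.085) + 6(15.999)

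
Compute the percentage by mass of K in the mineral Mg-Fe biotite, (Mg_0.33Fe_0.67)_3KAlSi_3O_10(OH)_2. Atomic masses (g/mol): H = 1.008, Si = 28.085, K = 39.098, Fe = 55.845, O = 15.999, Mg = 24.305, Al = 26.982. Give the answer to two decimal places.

Formula mass = 0.99·24.305 + 2.01·55.845 + 1·39.098 + 1·26.982 + 3·28.085 + 12·15.999 + 2·1.008 = 480.649 g/mol, of which 39.098 g is K.
So K makes up 39.098/480.649 = 0.0813 of the mass, i.e. 8.13%.

8.13 wt%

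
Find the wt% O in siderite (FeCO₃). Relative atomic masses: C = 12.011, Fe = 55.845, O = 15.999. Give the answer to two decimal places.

41.43 weight percent

Molar mass of FeCO₃: 1*55.845 + 1*12.011 + 3*15.999 = 115.853 g/mol.
Mass of O per formula unit: 3 × 15.999 = 47.997 g.
Weight fraction O = 47.997 / 115.853 = 0.4143.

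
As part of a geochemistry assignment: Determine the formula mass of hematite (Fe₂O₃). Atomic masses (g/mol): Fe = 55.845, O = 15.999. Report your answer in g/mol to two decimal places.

159.69 g/mol

M = 2×55.845 + 3×15.999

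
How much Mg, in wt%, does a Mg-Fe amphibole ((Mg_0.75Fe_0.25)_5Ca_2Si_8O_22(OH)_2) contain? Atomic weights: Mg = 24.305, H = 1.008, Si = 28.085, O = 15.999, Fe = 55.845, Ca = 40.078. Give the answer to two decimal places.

Molar mass of (Mg_0.75Fe_0.25)_5Ca_2Si_8O_22(OH)_2: 3.75*24.305 + 1.25*55.845 + 2*40.078 + 8*28.085 + 24*15.999 + 2*1.008 = 851.778 g/mol.
Mass of Mg per formula unit: 3.75 × 24.305 = 91.144 g.
Weight fraction Mg = 91.144 / 851.778 = 0.1070.

10.70 wt%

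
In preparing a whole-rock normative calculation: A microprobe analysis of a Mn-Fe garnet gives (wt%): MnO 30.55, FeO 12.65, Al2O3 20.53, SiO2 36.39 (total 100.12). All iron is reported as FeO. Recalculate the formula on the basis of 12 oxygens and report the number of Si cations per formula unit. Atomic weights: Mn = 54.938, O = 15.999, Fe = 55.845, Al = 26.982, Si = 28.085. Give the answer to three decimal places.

MnO (M=70.937): mol = 0.43066; Mn = 0.43066, O = 0.43066.
FeO (M=71.844): mol = 0.17608; Fe = 0.17608, O = 0.17608.
Al2O3 (M=101.961): mol = 0.20135; Al = 0.40270, O = 0.60405.
SiO2 (M=60.083): mol = 0.60566; Si = 0.60566, O = 1.21132.
ΣO = 2.42211; factor = 12/ΣO = 4.95436.
Si apfu = 0.60566 × 4.95436 = 3.001.

3.001 Si apfu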